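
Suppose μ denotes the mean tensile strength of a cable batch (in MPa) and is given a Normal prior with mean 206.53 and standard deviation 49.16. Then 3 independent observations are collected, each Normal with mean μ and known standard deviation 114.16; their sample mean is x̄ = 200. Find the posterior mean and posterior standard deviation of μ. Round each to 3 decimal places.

Posterior mean ≈ 204.196; posterior SD ≈ 39.406

Prior precision 1/τ₀² = 1/49.16² = 0.00041379; data precision n/σ² = 3/114.16² = 0.00023019.
Posterior precision = 0.00041379 + 0.00023019 = 0.00064398, giving posterior SD = 1/√0.00064398 = 39.406.
Posterior mean = (0.00041379·206.53 + 0.00023019·200) / 0.00064398 = 204.196.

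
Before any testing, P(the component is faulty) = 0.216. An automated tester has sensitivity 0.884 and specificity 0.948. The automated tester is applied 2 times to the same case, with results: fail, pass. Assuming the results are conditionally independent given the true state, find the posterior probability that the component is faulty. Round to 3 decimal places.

With H the event that the component is faulty, the joint likelihood of the observed sequence is P(data|H) = 0.884·0.116 = 0.10254 and P(data|¬H) = 0.052·0.948 = 0.049296.
Bayes: P(H|data) = 0.216·0.10254 / (0.216·0.10254 + 0.784·0.049296) = 0.022150/0.060798 = 0.3643.

Posterior P(H) ≈ 0.364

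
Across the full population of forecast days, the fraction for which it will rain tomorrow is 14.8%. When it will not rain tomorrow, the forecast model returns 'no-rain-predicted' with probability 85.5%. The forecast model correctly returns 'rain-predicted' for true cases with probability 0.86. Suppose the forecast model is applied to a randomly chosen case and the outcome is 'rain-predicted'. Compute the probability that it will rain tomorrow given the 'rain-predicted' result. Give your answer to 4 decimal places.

Write H for 'it will rain tomorrow'. Prior odds H:¬H = 0.148/0.852 = 0.17371. For the 'rain-predicted' outcome, the likelihood ratio is 0.86/0.145 = 5.9310.
Posterior odds = 0.17371 × 5.9310 = 1.0303, so P(H|E) = 1.0303/(1+1.0303) = 0.5075.

P(H | E) ≈ 0.5075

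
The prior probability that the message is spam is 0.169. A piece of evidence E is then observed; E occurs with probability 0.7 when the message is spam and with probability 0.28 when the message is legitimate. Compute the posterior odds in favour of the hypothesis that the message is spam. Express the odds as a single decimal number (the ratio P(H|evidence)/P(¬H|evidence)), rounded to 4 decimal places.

Posterior odds ≈ 0.5084

Prior odds = 0.169/(1−0.169) = 0.20337. In log-odds, ln(0.20337) = -1.5927.
Add log likelihood ratio: ln(2.5000) = 0.91629.
Posterior log-odds = -0.67644, so posterior odds = exp(-0.67644) = 0.50842.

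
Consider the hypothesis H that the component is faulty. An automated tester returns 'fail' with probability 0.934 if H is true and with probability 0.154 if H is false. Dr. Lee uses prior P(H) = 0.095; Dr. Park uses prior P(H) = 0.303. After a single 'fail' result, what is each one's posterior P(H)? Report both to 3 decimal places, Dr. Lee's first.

Dr. Lee: 0.389; Dr. Park: 0.725

P('+'|H) = 0.934, P('+'|¬H) = 0.154.
Dr. Lee: numerator 0.934·0.095 = 0.088730; evidence = 0.088730+0.154·0.905 = 0.22810; posterior = 0.389.
Dr. Park: numerator 0.934·0.303 = 0.28300; evidence = 0.28300+0.154·0.697 = 0.39034; posterior = 0.725.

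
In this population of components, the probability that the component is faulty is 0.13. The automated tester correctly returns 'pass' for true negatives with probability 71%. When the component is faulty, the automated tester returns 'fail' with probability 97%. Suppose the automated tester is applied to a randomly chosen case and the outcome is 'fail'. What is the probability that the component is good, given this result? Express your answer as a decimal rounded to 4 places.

P(¬H | E) ≈ 0.6668

Write H for 'the component is faulty'. Prior odds H:¬H = 0.13/0.87 = 0.14943. For the 'fail' outcome, the likelihood ratio is 0.97/0.29 = 3.3448.
Posterior odds = 0.14943 × 3.3448 = 0.49980, so P(H|E) = 0.49980/(1+0.49980) = 0.3332. Then P(¬H|E) = 1 − 0.3332 = 0.6668.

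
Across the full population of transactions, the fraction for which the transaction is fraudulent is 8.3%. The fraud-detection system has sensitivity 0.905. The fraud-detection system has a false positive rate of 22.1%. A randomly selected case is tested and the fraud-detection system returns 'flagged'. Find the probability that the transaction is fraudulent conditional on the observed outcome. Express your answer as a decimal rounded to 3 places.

P(H | E) ≈ 0.270

Write H for 'the transaction is fraudulent'. Prior odds H:¬H = 0.083/0.917 = 0.090513. For the 'flagged' outcome, the likelihood ratio is 0.905/0.221 = 4.0950.
Posterior odds = 0.090513 × 4.0950 = 0.37065, so P(H|E) = 0.37065/(1+0.37065) = 0.270.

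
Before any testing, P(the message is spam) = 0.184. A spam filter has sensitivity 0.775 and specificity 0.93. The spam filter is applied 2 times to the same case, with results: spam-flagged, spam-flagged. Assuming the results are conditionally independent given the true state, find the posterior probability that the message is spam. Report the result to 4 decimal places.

Posterior P(H) ≈ 0.9651

With H the event that the message is spam, the joint likelihood of the observed sequence is P(data|H) = 0.775·0.775 = 0.60063 and P(data|¬H) = 0.07·0.07 = 0.0049000.
Bayes: P(H|data) = 0.184·0.60063 / (0.184·0.60063 + 0.816·0.0049000) = 0.11052/0.11451 = 0.9651.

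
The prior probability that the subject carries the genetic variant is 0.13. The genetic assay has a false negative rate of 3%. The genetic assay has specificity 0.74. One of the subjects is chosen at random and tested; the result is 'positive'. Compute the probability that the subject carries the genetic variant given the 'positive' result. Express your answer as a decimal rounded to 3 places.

P(H | E) ≈ 0.358

Write H for 'the subject carries the genetic variant'. Prior odds H:¬H = 0.13/0.87 = 0.14943. For the 'positive' outcome, the likelihood ratio is 0.97/0.26 = 3.7308.
Posterior odds = 0.14943 × 3.7308 = 0.55747, so P(H|E) = 0.55747/(1+0.55747) = 0.358.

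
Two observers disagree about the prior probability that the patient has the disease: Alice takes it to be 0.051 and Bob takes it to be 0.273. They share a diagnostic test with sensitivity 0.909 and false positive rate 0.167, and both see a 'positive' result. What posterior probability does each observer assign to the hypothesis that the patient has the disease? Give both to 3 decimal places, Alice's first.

The likelihood ratio for a 'positive' result is 0.909/0.167 = 5.4431.
Alice: prior odds 0.051/0.949 = 0.053741; posterior odds 0.29252; posterior probability 0.226.
Bob: prior odds 0.273/0.727 = 0.37552; posterior odds 2.0440; posterior probability 0.671.

Alice: 0.226; Bob: 0.671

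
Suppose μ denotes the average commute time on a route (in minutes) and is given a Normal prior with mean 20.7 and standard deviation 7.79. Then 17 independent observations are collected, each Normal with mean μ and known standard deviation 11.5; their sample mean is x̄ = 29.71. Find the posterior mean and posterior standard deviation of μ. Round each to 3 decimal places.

Posterior mean ≈ 28.686; posterior SD ≈ 2.626

With known σ, the Normal prior is conjugate. Weight on the data is w = (n/σ²)/(n/σ² + 1/τ₀²) = 0.128544/(0.128544+0.0164788) = 0.88637.
Posterior mean = w·x̄ + (1−w)·μ₀ = 0.88637·29.71 + 0.11363·20.7 = 28.686. Posterior variance = 1/(0.128544+0.0164788) = 6.89545, so SD = 2.626.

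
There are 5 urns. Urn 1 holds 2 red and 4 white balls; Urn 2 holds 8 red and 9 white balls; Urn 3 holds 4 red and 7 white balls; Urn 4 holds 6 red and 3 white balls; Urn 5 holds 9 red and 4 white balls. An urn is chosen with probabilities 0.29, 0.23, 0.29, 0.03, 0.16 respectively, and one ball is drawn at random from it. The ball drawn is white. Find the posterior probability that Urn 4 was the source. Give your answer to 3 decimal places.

Posterior probability ≈ 0.018

P(white|Urn 1) = 0.6667; P(white|Urn 2) = 0.5294; P(white|Urn 3) = 0.6364; P(white|Urn 4) = 0.3333; P(white|Urn 5) = 0.3077.
Prior × likelihood for each source: 0.29·0.6667=0.1933, 0.23·0.5294=0.1218, 0.29·0.6364=0.1845, 0.03·0.3333=0.01000, 0.16·0.3077=0.04923. Summing gives P(white) = 0.55887.
P(Urn 4 | white) = 0.01000 / 0.55887 = 0.018.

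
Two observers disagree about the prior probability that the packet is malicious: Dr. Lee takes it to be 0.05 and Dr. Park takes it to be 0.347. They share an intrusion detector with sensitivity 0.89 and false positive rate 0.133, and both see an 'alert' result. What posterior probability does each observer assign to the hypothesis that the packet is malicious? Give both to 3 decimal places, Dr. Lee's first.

The likelihood ratio for an 'alert' result is 0.89/0.133 = 6.6917.
Dr. Lee: prior odds 0.05/0.95 = 0.052632; posterior odds 0.35220; posterior probability 0.260.
Dr. Park: prior odds 0.347/0.653 = 0.53139; posterior odds 3.5559; posterior probability 0.781.

Dr. Lee: 0.260; Dr. Park: 0.781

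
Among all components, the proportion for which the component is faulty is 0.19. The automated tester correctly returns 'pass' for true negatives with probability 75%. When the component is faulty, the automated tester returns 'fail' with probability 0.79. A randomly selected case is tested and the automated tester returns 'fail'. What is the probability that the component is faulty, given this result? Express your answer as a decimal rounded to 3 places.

P(H | E) ≈ 0.426

Write H for 'the component is faulty'. Prior odds H:¬H = 0.19/0.81 = 0.23457. For the 'fail' outcome, the likelihood ratio is 0.79/0.25 = 3.1600.
Posterior odds = 0.23457 × 3.1600 = 0.74123, so P(H|E) = 0.74123/(1+0.74123) = 0.426.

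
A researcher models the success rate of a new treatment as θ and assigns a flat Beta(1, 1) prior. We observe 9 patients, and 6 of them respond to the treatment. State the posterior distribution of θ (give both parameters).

Posterior: Beta(7, 4)

Observing 6 successes and 3 failures updates Beta(1, 1) by adding the success and failure counts to the two shape parameters: α = 1+6 = 7, β = 1+3 = 4.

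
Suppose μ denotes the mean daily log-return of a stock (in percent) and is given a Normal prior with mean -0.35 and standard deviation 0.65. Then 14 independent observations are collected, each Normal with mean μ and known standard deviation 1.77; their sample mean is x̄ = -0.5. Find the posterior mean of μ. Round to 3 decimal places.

Prior precision 1/τ₀² = 1/0.65² = 2.36686; data precision n/σ² = 14/1.77² = 4.46870.
Posterior precision = 2.36686 + 4.46870 = 6.83557.
Posterior mean = (2.36686·-0.35 + 4.46870·-0.5) / 6.83557 = -0.448.

Posterior mean ≈ -0.448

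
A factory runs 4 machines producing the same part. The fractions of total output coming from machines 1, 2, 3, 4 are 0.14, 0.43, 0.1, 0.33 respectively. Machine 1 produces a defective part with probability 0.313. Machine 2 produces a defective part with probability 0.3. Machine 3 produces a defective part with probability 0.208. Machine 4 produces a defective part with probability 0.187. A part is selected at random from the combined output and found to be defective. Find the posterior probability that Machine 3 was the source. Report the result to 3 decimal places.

Posterior probability ≈ 0.081

Tabulate prior·likelihood by source: [1] prior 0.14, lik 0.313, product 0.04382; [2] prior 0.43, lik 0.3, product 0.1290; [3] prior 0.1, lik 0.208, product 0.02080; [4] prior 0.33, lik 0.187, product 0.06171.
Normalizing constant = 0.25533; the posterior for Machine 3 is its product over the sum, 0.02080/0.25533 = 0.081.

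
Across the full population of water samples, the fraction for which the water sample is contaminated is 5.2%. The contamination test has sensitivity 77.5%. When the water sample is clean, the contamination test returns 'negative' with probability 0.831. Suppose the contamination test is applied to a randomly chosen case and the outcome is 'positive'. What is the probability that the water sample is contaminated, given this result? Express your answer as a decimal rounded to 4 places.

P(H | E) ≈ 0.2010

Write H for 'the water sample is contaminated'. Prior odds H:¬H = 0.052/0.948 = 0.054852. For the 'positive' outcome, the likelihood ratio is 0.775/0.169 = 4.5858.
Posterior odds = 0.054852 × 4.5858 = 0.25154, so P(H|E) = 0.25154/(1+0.25154) = 0.2010.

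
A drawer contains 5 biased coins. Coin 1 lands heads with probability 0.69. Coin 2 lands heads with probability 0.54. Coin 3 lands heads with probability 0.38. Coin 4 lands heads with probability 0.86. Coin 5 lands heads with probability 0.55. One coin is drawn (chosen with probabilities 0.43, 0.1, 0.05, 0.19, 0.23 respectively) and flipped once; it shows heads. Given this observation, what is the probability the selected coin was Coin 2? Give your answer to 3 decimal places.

P(heads|C1) = 0.69; P(heads|C2) = 0.54; P(heads|C3) = 0.38; P(heads|C4) = 0.86; P(heads|C5) = 0.55.
Prior × likelihood for each source: 0.43·0.69=0.2967, 0.1·0.54=0.05400, 0.05·0.38=0.01900, 0.19·0.86=0.1634, 0.23·0.55=0.1265. Summing gives P(heads) = 0.65960.
P(Coin 2 | heads) = 0.05400 / 0.65960 = 0.082.

Posterior probability ≈ 0.082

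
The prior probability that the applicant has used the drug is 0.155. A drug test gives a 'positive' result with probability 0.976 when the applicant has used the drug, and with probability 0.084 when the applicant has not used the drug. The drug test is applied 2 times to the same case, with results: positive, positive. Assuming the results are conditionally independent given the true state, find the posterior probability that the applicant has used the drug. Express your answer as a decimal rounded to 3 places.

Posterior P(H) ≈ 0.961

Let H be the event that the applicant has used the drug; start with P(H) = 0.155. P('positive'|H) = 0.976, P('positive'|¬H) = 0.084.
Update on result 1 ('positive'): P(H) ← 0.976·0.1550 / (0.976·0.1550 + 0.084·0.8450) = 0.15128/0.22226 = 0.6806.
Update on result 2 ('positive'): P(H) ← 0.976·0.6806 / (0.976·0.6806 + 0.084·0.3194) = 0.66431/0.69113 = 0.9612.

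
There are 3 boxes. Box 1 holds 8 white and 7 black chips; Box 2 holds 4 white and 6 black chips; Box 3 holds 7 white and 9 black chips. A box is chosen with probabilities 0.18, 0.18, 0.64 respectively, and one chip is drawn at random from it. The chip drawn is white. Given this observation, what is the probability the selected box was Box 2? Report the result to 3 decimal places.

Posterior probability ≈ 0.161

P(white|Box 1) = 0.5333; P(white|Box 2) = 0.4; P(white|Box 3) = 0.4375.
Prior × likelihood for each source: 0.18·0.5333=0.09600, 0.18·0.4=0.07200, 0.64·0.4375=0.2800. Summing gives P(white) = 0.44800.
P(Box 2 | white) = 0.07200 / 0.44800 = 0.161.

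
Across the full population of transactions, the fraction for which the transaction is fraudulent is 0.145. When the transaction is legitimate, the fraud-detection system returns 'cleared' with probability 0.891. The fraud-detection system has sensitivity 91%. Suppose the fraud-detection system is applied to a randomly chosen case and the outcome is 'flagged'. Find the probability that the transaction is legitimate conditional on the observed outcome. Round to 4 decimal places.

Write H for 'the transaction is fraudulent'. Prior odds H:¬H = 0.145/0.855 = 0.16959. For the 'flagged' outcome, the likelihood ratio is 0.91/0.109 = 8.3486.
Posterior odds = 0.16959 × 8.3486 = 1.4158, so P(H|E) = 1.4158/(1+1.4158) = 0.5861. Then P(¬H|E) = 1 − 0.5861 = 0.4139.

P(¬H | E) ≈ 0.4139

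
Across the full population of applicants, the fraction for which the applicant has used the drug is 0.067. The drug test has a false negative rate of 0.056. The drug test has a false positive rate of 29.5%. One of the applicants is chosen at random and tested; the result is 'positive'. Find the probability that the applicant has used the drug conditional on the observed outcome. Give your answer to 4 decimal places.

P(H | E) ≈ 0.1869

Write H for 'the applicant has used the drug'. Prior odds H:¬H = 0.067/0.933 = 0.071811. For the 'positive' outcome, the likelihood ratio is 0.944/0.295 = 3.2000.
Posterior odds = 0.071811 × 3.2000 = 0.22980, so P(H|E) = 0.22980/(1+0.22980) = 0.1869.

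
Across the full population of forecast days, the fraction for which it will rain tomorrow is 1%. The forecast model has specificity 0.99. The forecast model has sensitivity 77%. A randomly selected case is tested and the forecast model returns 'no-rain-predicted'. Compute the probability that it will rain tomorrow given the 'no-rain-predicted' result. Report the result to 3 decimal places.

Write H for 'it will rain tomorrow'. Prior odds H:¬H = 0.01/0.99 = 0.010101. For the 'no-rain-predicted' outcome, the likelihood ratio is 0.23/0.99 = 0.23232.
Posterior odds = 0.010101 × 0.23232 = 0.0023467, so P(H|E) = 0.0023467/(1+0.0023467) = 0.002.

P(H | E) ≈ 0.002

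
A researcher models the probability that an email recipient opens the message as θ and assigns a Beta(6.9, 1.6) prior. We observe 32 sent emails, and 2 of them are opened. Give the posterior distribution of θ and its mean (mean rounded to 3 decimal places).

The binomial likelihood is conjugate to the Beta prior: with 2 successes and 30 failures, the posterior is Beta(6.9+2, 1.6+30) = Beta(8.9, 31.6).
E[θ | data] = 8.9/(8.9+31.6) = 0.220.

Posterior: Beta(8.9, 31.6); mean ≈ 0.220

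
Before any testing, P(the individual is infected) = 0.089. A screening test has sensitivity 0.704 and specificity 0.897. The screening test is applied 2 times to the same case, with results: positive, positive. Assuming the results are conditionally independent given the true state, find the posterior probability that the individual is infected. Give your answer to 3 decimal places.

Posterior P(H) ≈ 0.820

With H the event that the individual is infected, the joint likelihood of the observed sequence is P(data|H) = 0.704·0.704 = 0.49562 and P(data|¬H) = 0.103·0.103 = 0.010609.
Bayes: P(H|data) = 0.089·0.49562 / (0.089·0.49562 + 0.911·0.010609) = 0.044110/0.053775 = 0.8203.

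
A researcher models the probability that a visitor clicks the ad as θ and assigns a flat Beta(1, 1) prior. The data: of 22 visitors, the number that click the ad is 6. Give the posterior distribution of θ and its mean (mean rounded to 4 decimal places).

Observing 6 successes and 16 failures updates Beta(1, 1) by adding the success and failure counts to the two shape parameters: α = 1+6 = 7, β = 1+16 = 17.
Posterior mean = α/(α+β) = 7/24 = 0.2917.

Posterior: Beta(7, 17); mean ≈ 0.2917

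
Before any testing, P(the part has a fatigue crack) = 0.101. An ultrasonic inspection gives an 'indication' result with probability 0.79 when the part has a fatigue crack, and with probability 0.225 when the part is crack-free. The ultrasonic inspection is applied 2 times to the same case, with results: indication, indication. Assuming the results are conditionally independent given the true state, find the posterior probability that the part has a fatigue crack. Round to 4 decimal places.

Posterior P(H) ≈ 0.5807

With H the event that the part has a fatigue crack, the joint likelihood of the observed sequence is P(data|H) = 0.79·0.79 = 0.62410 and P(data|¬H) = 0.225·0.225 = 0.050625.
Bayes: P(H|data) = 0.101·0.62410 / (0.101·0.62410 + 0.899·0.050625) = 0.063034/0.10855 = 0.5807.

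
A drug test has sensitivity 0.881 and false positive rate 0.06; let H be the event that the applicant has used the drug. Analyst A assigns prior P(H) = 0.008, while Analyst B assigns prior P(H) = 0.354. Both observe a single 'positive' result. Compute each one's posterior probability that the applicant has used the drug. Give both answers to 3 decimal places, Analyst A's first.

The likelihood ratio for a 'positive' result is 0.881/0.06 = 14.683.
Analyst A: prior odds 0.008/0.992 = 0.0080645; posterior odds 0.11841; posterior probability 0.106.
Analyst B: prior odds 0.354/0.646 = 0.54799; posterior odds 8.0463; posterior probability 0.889.

Analyst A: 0.106; Analyst B: 0.889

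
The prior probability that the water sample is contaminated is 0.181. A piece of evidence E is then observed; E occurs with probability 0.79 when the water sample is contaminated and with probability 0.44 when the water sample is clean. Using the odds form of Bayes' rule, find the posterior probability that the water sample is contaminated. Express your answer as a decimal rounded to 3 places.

Prior odds = 0.181/(1−0.181) = 0.22100.
Likelihood ratio for E = 0.79/0.44 = 1.7955.
Posterior odds = prior odds × LR = 0.39680.
Posterior probability = odds/(1+odds) = 0.39680/1.3968 = 0.284.

Posterior probability ≈ 0.284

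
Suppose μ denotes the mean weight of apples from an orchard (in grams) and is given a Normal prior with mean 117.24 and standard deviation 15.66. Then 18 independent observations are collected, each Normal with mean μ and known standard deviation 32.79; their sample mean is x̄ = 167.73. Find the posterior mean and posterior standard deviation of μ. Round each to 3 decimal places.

Posterior mean ≈ 157.841; posterior SD ≈ 6.931

Prior precision 1/τ₀² = 1/15.66² = 0.00407771; data precision n/σ² = 18/32.79² = 0.0167413.
Posterior precision = 0.00407771 + 0.0167413 = 0.0208190, giving posterior SD = 1/√0.0208190 = 6.931.
Posterior mean = (0.00407771·117.24 + 0.0167413·167.73) / 0.0208190 = 157.841.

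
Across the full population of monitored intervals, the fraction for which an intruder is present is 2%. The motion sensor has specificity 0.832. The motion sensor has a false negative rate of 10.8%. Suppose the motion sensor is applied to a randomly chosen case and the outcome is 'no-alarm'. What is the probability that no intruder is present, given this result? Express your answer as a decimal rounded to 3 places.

Let H be the event that an intruder is present. P(H) = 0.02, so P(¬H) = 0.98. With E the 'no-alarm' result, P(E|H) = 0.108 and P(E|¬H) = 0.832.
P(E) = 0.108·0.02 + 0.832·0.98 = 0.0021600 + 0.81536 = 0.81752.
By Bayes' theorem, P(H|E) = 0.0021600 / 0.81752 = 0.003. Hence P(¬H|E) = 1 − 0.003 = 0.997.

P(¬H | E) ≈ 0.997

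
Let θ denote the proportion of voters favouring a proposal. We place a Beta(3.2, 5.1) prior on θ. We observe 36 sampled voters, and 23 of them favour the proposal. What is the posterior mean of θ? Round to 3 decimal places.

Observing 23 successes and 13 failures updates Beta(3.2, 5.1) by adding the success and failure counts to the two shape parameters: α = 3.2+23 = 26.2, β = 5.1+13 = 18.1.
Posterior mean = α/(α+β) = 26.2/44.3 = 0.591.

Posterior mean ≈ 0.591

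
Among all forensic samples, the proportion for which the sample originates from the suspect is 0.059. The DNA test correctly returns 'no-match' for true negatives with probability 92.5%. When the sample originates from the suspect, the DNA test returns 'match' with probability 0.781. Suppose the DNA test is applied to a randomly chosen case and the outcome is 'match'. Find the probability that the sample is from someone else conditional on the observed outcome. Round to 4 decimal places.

P(¬H | E) ≈ 0.6050

Let H be the event that the sample originates from the suspect. P(H) = 0.059, so P(¬H) = 0.941. With E the 'match' result, P(E|H) = 0.781 and P(E|¬H) = 0.075.
P(E) = 0.781·0.059 + 0.075·0.941 = 0.046079 + 0.070575 = 0.11665.
By Bayes' theorem, P(H|E) = 0.046079 / 0.11665 = 0.3950. Hence P(¬H|E) = 1 − 0.3950 = 0.6050.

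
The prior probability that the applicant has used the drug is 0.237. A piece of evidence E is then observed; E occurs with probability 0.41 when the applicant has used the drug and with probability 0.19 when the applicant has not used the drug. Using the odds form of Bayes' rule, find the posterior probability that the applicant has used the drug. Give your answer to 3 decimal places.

Prior odds = 0.237/(1−0.237) = 0.31062. In log-odds, ln(0.31062) = -1.1692.
Add log likelihood ratio: ln(2.1579) = 0.76913.
Posterior log-odds = -0.40006, so posterior odds = exp(-0.40006) = 0.67028. Converting, P(H|E) = 0.67028/1.6703 = 0.401.

Posterior probability ≈ 0.401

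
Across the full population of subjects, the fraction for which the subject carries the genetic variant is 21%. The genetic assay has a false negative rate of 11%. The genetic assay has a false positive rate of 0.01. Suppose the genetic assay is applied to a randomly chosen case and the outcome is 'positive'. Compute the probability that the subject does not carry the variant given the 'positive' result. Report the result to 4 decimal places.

Let H be the event that the subject carries the genetic variant. P(H) = 0.21, so P(¬H) = 0.79. With E the 'positive' result, P(E|H) = 0.89 and P(E|¬H) = 0.01.
P(E) = 0.89·0.21 + 0.01·0.79 = 0.18690 + 0.0079000 = 0.19480.
By Bayes' theorem, P(H|E) = 0.18690 / 0.19480 = 0.9594. Hence P(¬H|E) = 1 − 0.9594 = 0.0406.

P(¬H | E) ≈ 0.0406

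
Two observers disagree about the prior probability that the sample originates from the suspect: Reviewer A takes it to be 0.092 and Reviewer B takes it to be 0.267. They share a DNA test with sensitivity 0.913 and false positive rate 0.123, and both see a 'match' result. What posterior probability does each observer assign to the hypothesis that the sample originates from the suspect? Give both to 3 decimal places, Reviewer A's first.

Reviewer A: 0.429; Reviewer B: 0.730

P('+'|H) = 0.913, P('+'|¬H) = 0.123.
Reviewer A: numerator 0.913·0.092 = 0.083996; evidence = 0.083996+0.123·0.908 = 0.19568; posterior = 0.429.
Reviewer B: numerator 0.913·0.267 = 0.24377; evidence = 0.24377+0.123·0.733 = 0.33393; posterior = 0.730.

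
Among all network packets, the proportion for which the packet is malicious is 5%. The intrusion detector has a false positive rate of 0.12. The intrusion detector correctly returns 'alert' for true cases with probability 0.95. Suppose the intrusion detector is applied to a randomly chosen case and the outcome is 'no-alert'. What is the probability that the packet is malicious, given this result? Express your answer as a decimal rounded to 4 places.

P(H | E) ≈ 0.0030

Write H for 'the packet is malicious'. Prior odds H:¬H = 0.05/0.95 = 0.052632. For the 'no-alert' outcome, the likelihood ratio is 0.05/0.88 = 0.056818.
Posterior odds = 0.052632 × 0.056818 = 0.0029904, so P(H|E) = 0.0029904/(1+0.0029904) = 0.0030.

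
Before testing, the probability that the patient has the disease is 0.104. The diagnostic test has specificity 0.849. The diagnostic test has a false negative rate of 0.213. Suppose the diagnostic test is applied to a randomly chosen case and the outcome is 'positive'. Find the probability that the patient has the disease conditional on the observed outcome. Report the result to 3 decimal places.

P(H | E) ≈ 0.377

Let H be the event that the patient has the disease. P(H) = 0.104, so P(¬H) = 0.896. With E the 'positive' result, P(E|H) = 0.787 and P(E|¬H) = 0.151.
P(E) = 0.787·0.104 + 0.151·0.896 = 0.081848 + 0.13530 = 0.21714.
By Bayes' theorem, P(H|E) = 0.081848 / 0.21714 = 0.377.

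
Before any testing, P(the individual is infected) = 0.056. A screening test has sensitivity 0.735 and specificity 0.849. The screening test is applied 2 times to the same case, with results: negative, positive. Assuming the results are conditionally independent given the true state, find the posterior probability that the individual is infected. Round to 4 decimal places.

Posterior P(H) ≈ 0.0827

Let H be the event that the individual is infected; start with P(H) = 0.056. P('positive'|H) = 0.735, P('positive'|¬H) = 0.151.
Update on result 1 ('negative'): P(H) ← 0.265·0.0560 / (0.265·0.0560 + 0.849·0.9440) = 0.014840/0.81630 = 0.0182.
Update on result 2 ('positive'): P(H) ← 0.735·0.0182 / (0.735·0.0182 + 0.151·0.9818) = 0.013362/0.16162 = 0.0827.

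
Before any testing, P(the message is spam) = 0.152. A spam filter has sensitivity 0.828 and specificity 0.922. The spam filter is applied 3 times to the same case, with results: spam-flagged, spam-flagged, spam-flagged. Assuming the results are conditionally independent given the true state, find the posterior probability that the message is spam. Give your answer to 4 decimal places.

Posterior P(H) ≈ 0.9954

Let H be the event that the message is spam; start with P(H) = 0.152. P('spam-flagged'|H) = 0.828, P('spam-flagged'|¬H) = 0.078.
Update on result 1 ('spam-flagged'): P(H) ← 0.828·0.1520 / (0.828·0.1520 + 0.078·0.8480) = 0.12586/0.19200 = 0.6555.
Update on result 2 ('spam-flagged'): P(H) ← 0.828·0.6555 / (0.828·0.6555 + 0.078·0.3445) = 0.54275/0.56962 = 0.9528.
Update on result 3 ('spam-flagged'): P(H) ← 0.828·0.9528 / (0.828·0.9528 + 0.078·0.0472) = 0.78894/0.79262 = 0.9954.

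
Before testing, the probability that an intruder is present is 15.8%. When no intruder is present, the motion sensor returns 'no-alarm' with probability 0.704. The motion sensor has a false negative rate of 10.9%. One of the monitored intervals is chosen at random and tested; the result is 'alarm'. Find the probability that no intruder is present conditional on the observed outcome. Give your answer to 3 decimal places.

Write H for 'an intruder is present'. Prior odds H:¬H = 0.158/0.842 = 0.18765. For the 'alarm' outcome, the likelihood ratio is 0.891/0.296 = 3.0101.
Posterior odds = 0.18765 × 3.0101 = 0.56485, so P(H|E) = 0.56485/(1+0.56485) = 0.361. Then P(¬H|E) = 1 − 0.361 = 0.639.

P(¬H | E) ≈ 0.639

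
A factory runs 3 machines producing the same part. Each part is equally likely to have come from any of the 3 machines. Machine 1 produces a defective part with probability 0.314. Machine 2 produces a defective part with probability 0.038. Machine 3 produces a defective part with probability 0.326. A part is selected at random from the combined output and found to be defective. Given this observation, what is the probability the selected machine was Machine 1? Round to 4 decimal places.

Posterior probability ≈ 0.4631

Tabulate prior·likelihood by source: [1] prior 0.333333, lik 0.314, product 0.1047; [2] prior 0.333333, lik 0.038, product 0.01267; [3] prior 0.333333, lik 0.326, product 0.1087.
Normalizing constant = 0.22600; the posterior for Machine 1 is its product over the sum, 0.1047/0.22600 = 0.4631.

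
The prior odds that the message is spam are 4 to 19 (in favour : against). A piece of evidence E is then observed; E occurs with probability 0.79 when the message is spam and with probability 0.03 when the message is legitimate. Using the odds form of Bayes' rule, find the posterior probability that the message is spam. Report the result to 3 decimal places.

Posterior probability ≈ 0.847

Prior odds = 4/19 = 0.21053. In log-odds, ln(0.21053) = -1.5581.
Add log likelihood ratio: ln(26.333) = 3.2708.
Posterior log-odds = 1.7127, so posterior odds = exp(1.7127) = 5.5439. Converting, P(H|E) = 5.5439/6.5439 = 0.847.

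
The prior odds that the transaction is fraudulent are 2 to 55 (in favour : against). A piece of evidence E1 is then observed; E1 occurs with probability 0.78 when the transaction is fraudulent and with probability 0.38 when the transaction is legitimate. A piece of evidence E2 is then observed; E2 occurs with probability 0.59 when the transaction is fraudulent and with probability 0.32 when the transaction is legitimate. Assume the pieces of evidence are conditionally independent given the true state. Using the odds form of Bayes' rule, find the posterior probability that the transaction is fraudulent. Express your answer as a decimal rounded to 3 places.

Prior odds = 2/55 = 0.036364.
Likelihood ratio for E1 = 0.78/0.38 = 2.0526.
Likelihood ratio for E2 = 0.59/0.32 = 1.8437.
Posterior odds = prior odds × LR₁ × LR₂ = 0.13762.
Posterior probability = odds/(1+odds) = 0.13762/1.1376 = 0.121.

Posterior probability ≈ 0.121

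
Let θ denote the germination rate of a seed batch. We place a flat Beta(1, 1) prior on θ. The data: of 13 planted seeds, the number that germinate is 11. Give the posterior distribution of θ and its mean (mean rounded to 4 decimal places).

Posterior: Beta(12, 3); mean ≈ 0.8000

Observing 11 successes and 2 failures updates Beta(1, 1) by adding the success and failure counts to the two shape parameters: α = 1+11 = 12, β = 1+2 = 3.
Posterior mean = α/(α+β) = 12/15 = 0.8000.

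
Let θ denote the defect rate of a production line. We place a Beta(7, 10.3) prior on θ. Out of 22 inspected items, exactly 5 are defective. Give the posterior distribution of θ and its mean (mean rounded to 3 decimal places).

Posterior: Beta(12, 27.3); mean ≈ 0.305

Observing 5 successes and 17 failures updates Beta(7, 10.3) by adding the success and failure counts to the two shape parameters: α = 7+5 = 12, β = 10.3+17 = 27.3.
E[θ | data] = 12/(12+27.3) = 0.305.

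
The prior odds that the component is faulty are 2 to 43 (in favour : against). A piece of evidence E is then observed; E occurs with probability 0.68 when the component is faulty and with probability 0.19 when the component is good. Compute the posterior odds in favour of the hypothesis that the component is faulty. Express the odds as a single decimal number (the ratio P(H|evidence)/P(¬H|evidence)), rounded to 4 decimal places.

Prior odds = 2/43 = 0.046512. In log-odds, ln(0.046512) = -3.0681.
Add log likelihood ratio: ln(3.5789) = 1.2751.
Posterior log-odds = -1.7930, so posterior odds = exp(-1.7930) = 0.16646.

Posterior odds ≈ 0.1665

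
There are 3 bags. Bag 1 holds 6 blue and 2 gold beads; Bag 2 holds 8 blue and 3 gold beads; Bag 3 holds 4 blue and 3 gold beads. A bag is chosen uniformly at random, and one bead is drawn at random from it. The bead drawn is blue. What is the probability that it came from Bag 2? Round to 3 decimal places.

Tabulate prior·likelihood by source: [1] prior 0.333333, lik 0.75, product 0.2500; [2] prior 0.333333, lik 0.7273, product 0.2424; [3] prior 0.333333, lik 0.5714, product 0.1905.
Normalizing constant = 0.68290; the posterior for Bag 2 is its product over the sum, 0.2424/0.68290 = 0.355.

Posterior probability ≈ 0.355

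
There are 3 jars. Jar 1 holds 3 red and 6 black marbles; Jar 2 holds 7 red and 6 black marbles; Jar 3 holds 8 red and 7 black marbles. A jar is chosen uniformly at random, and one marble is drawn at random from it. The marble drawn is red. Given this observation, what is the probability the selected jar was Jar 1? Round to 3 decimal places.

Tabulate prior·likelihood by source: [1] prior 0.333333, lik 0.3333, product 0.1111; [2] prior 0.333333, lik 0.5385, product 0.1795; [3] prior 0.333333, lik 0.5333, product 0.1778.
Normalizing constant = 0.46838; the posterior for Jar 1 is its product over the sum, 0.1111/0.46838 = 0.237.

Posterior probability ≈ 0.237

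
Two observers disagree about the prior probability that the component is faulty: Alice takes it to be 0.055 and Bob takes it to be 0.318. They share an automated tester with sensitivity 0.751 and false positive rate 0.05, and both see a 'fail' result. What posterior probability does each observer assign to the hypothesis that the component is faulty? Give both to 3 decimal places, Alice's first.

The likelihood ratio for a 'fail' result is 0.751/0.05 = 15.020.
Alice: prior odds 0.055/0.945 = 0.058201; posterior odds 0.87418; posterior probability 0.466.
Bob: prior odds 0.318/0.682 = 0.46628; posterior odds 7.0035; posterior probability 0.875.

Alice: 0.466; Bob: 0.875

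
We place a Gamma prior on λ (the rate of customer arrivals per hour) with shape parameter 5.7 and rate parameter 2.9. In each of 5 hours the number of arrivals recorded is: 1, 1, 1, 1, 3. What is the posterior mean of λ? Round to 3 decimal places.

Posterior mean ≈ 1.608

Total count ∑xᵢ = 7 over n = 5 hours.
Gamma is conjugate to the Poisson likelihood: posterior is Gamma(shape = 5.7+7 = 12.7, rate = 2.9+5 = 7.9).
Posterior mean = shape/rate = 12.7/7.9 = 1.608.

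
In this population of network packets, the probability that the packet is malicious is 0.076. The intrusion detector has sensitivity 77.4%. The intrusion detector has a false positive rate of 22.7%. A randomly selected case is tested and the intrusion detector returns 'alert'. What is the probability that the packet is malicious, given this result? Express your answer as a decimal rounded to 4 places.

Write H for 'the packet is malicious'. Prior odds H:¬H = 0.076/0.924 = 0.082251. For the 'alert' outcome, the likelihood ratio is 0.774/0.227 = 3.4097.
Posterior odds = 0.082251 × 3.4097 = 0.28045, so P(H|E) = 0.28045/(1+0.28045) = 0.2190.

P(H | E) ≈ 0.2190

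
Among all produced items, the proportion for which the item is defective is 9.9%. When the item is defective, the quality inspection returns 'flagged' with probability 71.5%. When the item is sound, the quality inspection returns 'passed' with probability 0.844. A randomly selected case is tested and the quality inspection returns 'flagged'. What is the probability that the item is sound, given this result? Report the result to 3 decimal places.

Write H for 'the item is defective'. Prior odds H:¬H = 0.099/0.901 = 0.10988. For the 'flagged' outcome, the likelihood ratio is 0.715/0.156 = 4.5833.
Posterior odds = 0.10988 × 4.5833 = 0.50361, so P(H|E) = 0.50361/(1+0.50361) = 0.335. Then P(¬H|E) = 1 − 0.335 = 0.665.

P(¬H | E) ≈ 0.665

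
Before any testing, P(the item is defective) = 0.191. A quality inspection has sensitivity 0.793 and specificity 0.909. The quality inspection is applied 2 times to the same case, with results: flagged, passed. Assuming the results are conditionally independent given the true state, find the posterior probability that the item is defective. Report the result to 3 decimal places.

With H the event that the item is defective, the joint likelihood of the observed sequence is P(data|H) = 0.793·0.207 = 0.16415 and P(data|¬H) = 0.091·0.909 = 0.082719.
Bayes: P(H|data) = 0.191·0.16415 / (0.191·0.16415 + 0.809·0.082719) = 0.031353/0.098273 = 0.3190.

Posterior P(H) ≈ 0.319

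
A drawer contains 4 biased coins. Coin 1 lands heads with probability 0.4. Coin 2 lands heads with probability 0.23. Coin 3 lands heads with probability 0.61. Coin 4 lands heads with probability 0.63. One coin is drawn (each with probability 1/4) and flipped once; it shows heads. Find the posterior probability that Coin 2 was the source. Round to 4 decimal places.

Posterior probability ≈ 0.1230

P(heads|C1) = 0.4; P(heads|C2) = 0.23; P(heads|C3) = 0.61; P(heads|C4) = 0.63.
Prior × likelihood for each source: 0.25·0.4=0.1000, 0.25·0.23=0.05750, 0.25·0.61=0.1525, 0.25·0.63=0.1575. Summing gives P(heads) = 0.46750.
P(Coin 2 | heads) = 0.05750 / 0.46750 = 0.1230.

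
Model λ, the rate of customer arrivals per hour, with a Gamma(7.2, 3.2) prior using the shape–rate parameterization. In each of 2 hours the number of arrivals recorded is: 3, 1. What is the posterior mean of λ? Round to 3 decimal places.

The Poisson likelihood adds the total count to the shape and the number of exposure periods to the rate. Here ∑xᵢ = 4 and n = 2, so shape 7.2→11.2 and rate 3.2→5.2.
Posterior mean = shape/rate = 11.2/5.2 = 2.154.

Posterior mean ≈ 2.154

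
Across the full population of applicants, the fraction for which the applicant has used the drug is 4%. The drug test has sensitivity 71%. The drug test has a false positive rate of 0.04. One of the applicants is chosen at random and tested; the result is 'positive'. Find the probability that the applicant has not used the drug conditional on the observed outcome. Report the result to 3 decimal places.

Let H be the event that the applicant has used the drug. P(H) = 0.04, so P(¬H) = 0.96. With E the 'positive' result, P(E|H) = 0.71 and P(E|¬H) = 0.04.
P(E) = 0.71·0.04 + 0.04·0.96 = 0.028400 + 0.038400 = 0.066800.
By Bayes' theorem, P(H|E) = 0.028400 / 0.066800 = 0.425. Hence P(¬H|E) = 1 − 0.425 = 0.575.

P(¬H | E) ≈ 0.575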